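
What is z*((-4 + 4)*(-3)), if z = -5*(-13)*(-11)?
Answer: 0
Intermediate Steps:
z = -715 (z = 65*(-11) = -715)
z*((-4 + 4)*(-3)) = -715*(-4 + 4)*(-3) = -0*(-3) = -715*0 = 0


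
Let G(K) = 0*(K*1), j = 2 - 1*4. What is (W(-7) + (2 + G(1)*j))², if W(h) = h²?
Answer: 2601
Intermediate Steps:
j = -2 (j = 2 - 4 = -2)
G(K) = 0 (G(K) = 0*K = 0)
(W(-7) + (2 + G(1)*j))² = ((-7)² + (2 + 0*(-2)))² = (49 + (2 + 0))² = (49 + 2)² = 51² = 2601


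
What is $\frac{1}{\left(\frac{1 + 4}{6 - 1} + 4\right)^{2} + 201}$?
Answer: $\frac{1}{226} \approx 0.0044248$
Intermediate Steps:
$\frac{1}{\left(\frac{1 + 4}{6 - 1} + 4\right)^{2} + 201} = \frac{1}{\left(\frac{5}{5} + 4\right)^{2} + 201} = \frac{1}{\left(5 \cdot \frac{1}{5} + 4\right)^{2} + 201} = \frac{1}{\left(1 + 4\right)^{2} + 201} = \frac{1}{5^{2} + 201} = \frac{1}{25 + 201} = \frac{1}{226}$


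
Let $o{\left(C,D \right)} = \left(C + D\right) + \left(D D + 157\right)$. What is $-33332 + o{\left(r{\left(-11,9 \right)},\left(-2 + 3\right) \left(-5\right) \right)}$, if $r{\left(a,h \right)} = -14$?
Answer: $-33169$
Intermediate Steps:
$o{\left(C,D \right)} = 157 + C + D + D^{2}$ ($o{\left(C,D \right)} = \left(C + D\right) + \left(D^{2} + 157\right) = \left(C + D\right) + \left(157 + D^{2}\right) = 157 + C + D + D^{2}$)
$-33332 + o{\left(r{\left(-11,9 \right)},\left(-2 + 3\right) \left(-5\right) \right)} = -33332 + \left(157 - 14 + \left(-2 + 3\right) \left(-5\right) + \left(\left(-2 + 3\right) \left(-5\right)\right)^{2}\right) = -33332 + \left(157 - 14 + 1 \left(-5\right) + \left(1 \left(-5\right)\right)^{2}\right) = -33332 + \left(157 - 14 - 5 + \left(-5\right)^{2}\right) = -33332 + \left(157 - 14 - 5 + 25\right) = -33332 + 163 = -33169$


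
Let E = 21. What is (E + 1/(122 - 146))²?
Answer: 253009/576 ≈ 439.25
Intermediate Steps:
(E + 1/(122 - 146))² = (21 + 1/(122 - 146))² = (21 + 1/(-24))² = (21 - 1/24)² = (503/24)² = 253009/576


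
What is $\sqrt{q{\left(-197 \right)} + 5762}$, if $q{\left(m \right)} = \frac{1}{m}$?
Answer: $\frac{\sqrt{223617261}}{197} \approx 75.908$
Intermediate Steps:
$\sqrt{q{\left(-197 \right)} + 5762} = \sqrt{\frac{1}{-197} + 5762} = \sqrt{- \frac{1}{197} + 5762} = \sqrt{\frac{1135113}{197}} = \frac{\sqrt{223617261}}{197}$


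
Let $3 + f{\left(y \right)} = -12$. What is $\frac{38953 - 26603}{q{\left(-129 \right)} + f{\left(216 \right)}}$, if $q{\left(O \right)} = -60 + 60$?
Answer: $- \frac{2470}{3} \approx -823.33$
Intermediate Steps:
$q{\left(O \right)} = 0$
$f{\left(y \right)} = -15$ ($f{\left(y \right)} = -3 - 12 = -15$)
$\frac{38953 - 26603}{q{\left(-129 \right)} + f{\left(216 \right)}} = \frac{38953 - 26603}{0 - 15} = \frac{12350}{-15} = 12350 \left(- \frac{1}{15}\right) = - \frac{2470}{3}$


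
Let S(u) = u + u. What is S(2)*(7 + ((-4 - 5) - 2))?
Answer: -16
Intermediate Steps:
S(u) = 2*u
S(2)*(7 + ((-4 - 5) - 2)) = (2*2)*(7 + ((-4 - 5) - 2)) = 4*(7 + (-9 - 2)) = 4*(7 - 11) = 4*(-4) = -16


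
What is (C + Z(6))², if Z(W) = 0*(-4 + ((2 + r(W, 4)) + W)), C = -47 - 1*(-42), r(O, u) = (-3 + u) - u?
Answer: 25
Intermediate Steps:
r(O, u) = -3
C = -5 (C = -47 + 42 = -5)
Z(W) = 0 (Z(W) = 0*(-4 + ((2 - 3) + W)) = 0*(-4 + (-1 + W)) = 0*(-5 + W) = 0)
(C + Z(6))² = (-5 + 0)² = (-5)² = 25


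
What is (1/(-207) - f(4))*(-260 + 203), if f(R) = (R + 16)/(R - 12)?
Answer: -19627/138 ≈ -142.22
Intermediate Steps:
f(R) = (16 + R)/(-12 + R)
(1/(-207) - f(4))*(-260 + 203) = (1/(-207) - (16 + 4)/(-12 + 4))*(-260 + 203) = (-1/207 - 20/(-8))*(-57) = (-1/207 - (-1)*20/8)*(-57) = (-1/207 - 1*(-5/2))*(-57) = (-1/207 + 5/2)*(-57) = (1033/414)*(-57) = -19627/138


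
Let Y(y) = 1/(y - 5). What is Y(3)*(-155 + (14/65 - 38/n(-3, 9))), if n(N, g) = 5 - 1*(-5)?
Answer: 5154/65 ≈ 79.292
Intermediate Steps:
n(N, g) = 10 (n(N, g) = 5 + 5 = 10)
Y(y) = 1/(-5 + y)
Y(3)*(-155 + (14/65 - 38/n(-3, 9))) = (-155 + (14/65 - 38/10))/(-5 + 3) = (-155 + (14*(1/65) - 38*⅒))/(-2) = -(-155 + (14/65 - 19/5))/2 = -(-155 - 233/65)/2 = -½*(-10308/65) = 5154/65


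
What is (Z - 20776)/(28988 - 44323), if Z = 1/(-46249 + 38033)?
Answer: 170695617/125992360 ≈ 1.3548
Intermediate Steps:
Z = -1/8216 (Z = 1/(-8216) = -1/8216 ≈ -0.00012171)
(Z - 20776)/(28988 - 44323) = (-1/8216 - 20776)/(28988 - 44323) = -170695617/8216/(-15335) = -170695617/8216*(-1/15335) = 170695617/125992360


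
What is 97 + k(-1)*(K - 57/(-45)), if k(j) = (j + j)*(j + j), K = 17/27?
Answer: 14119/135 ≈ 104.59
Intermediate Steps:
K = 17/27 (K = 17*(1/27) = 17/27 ≈ 0.62963)
k(j) = 4*j**2 (k(j) = (2*j)*(2*j) = 4*j**2)
97 + k(-1)*(K - 57/(-45)) = 97 + (4*(-1)**2)*(17/27 - 57/(-45)) = 97 + (4*1)*(17/27 - 57*(-1/45)) = 97 + 4*(17/27 + 19/15) = 97 + 4*(256/135) = 97 + 1024/135 = 14119/135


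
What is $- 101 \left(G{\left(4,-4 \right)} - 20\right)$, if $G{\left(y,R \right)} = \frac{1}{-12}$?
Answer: $\frac{24341}{12} \approx 2028.4$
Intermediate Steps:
$G{\left(y,R \right)} = - \frac{1}{12}$
$- 101 \left(G{\left(4,-4 \right)} - 20\right) = - 101 \left(- \frac{1}{12} - 20\right) = \left(-101\right) \left(- \frac{241}{12}\right) = \frac{24341}{12}$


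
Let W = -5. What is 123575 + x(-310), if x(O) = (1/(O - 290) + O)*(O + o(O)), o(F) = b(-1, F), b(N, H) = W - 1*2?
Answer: 133107317/600 ≈ 2.2185e+5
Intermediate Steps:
b(N, H) = -7 (b(N, H) = -5 - 1*2 = -5 - 2 = -7)
o(F) = -7
x(O) = (-7 + O)*(O + 1/(-290 + O)) (x(O) = (1/(O - 290) + O)*(O - 7) = (1/(-290 + O) + O)*(-7 + O) = (O + 1/(-290 + O))*(-7 + O) = (-7 + O)*(O + 1/(-290 + O)))
123575 + x(-310) = 123575 + (-7 + (-310)³ - 297*(-310)² + 2031*(-310))/(-290 - 310) = 123575 + (-7 - 29791000 - 297*96100 - 629610)/(-600) = 123575 - (-7 - 29791000 - 28541700 - 629610)/600 = 123575 - 1/600*(-58962317) = 123575 + 58962317/600 = 133107317/600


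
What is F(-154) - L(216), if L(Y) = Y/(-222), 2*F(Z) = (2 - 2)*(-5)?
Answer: 36/37 ≈ 0.97297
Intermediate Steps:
F(Z) = 0 (F(Z) = ((2 - 2)*(-5))/2 = (0*(-5))/2 = (1/2)*0 = 0)
L(Y) = -Y/222 (L(Y) = Y*(-1/222) = -Y/222)
F(-154) - L(216) = 0 - (-1)*216/222 = 0 - 1*(-36/37) = 0 + 36/37 = 36/37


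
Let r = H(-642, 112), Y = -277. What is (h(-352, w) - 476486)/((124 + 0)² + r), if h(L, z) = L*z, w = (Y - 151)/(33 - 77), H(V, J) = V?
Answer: -239955/7367 ≈ -32.572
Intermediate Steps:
r = -642
w = 107/11 (w = (-277 - 151)/(33 - 77) = -428/(-44) = -428*(-1/44) = 107/11 ≈ 9.7273)
(h(-352, w) - 476486)/((124 + 0)² + r) = (-352*107/11 - 476486)/((124 + 0)² - 642) = (-3424 - 476486)/(124² - 642) = -479910/(15376 - 642) = -479910/14734 = -479910*1/14734 = -239955/7367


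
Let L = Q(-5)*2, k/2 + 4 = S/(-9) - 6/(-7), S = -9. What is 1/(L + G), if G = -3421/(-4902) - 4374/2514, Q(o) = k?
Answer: -14377566/138217393 ≈ -0.10402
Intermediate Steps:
k = -30/7 (k = -8 + 2*(-9/(-9) - 6/(-7)) = -8 + 2*(-9*(-⅑) - 6*(-⅐)) = -8 + 2*(1 + 6/7) = -8 + 2*(13/7) = -8 + 26/7 = -30/7 ≈ -4.2857)
Q(o) = -30/7
G = -2140159/2053938 (G = -3421*(-1/4902) - 4374*1/2514 = 3421/4902 - 729/419 = -2140159/2053938 ≈ -1.0420)
L = -60/7 (L = -30/7*2 = -60/7 ≈ -8.5714)
1/(L + G) = 1/(-60/7 - 2140159/2053938) = 1/(-138217393/14377566) = -14377566/138217393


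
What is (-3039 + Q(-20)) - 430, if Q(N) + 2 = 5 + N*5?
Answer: -3566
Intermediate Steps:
Q(N) = 3 + 5*N (Q(N) = -2 + (5 + N*5) = -2 + (5 + 5*N) = 3 + 5*N)
(-3039 + Q(-20)) - 430 = (-3039 + (3 + 5*(-20))) - 430 = (-3039 + (3 - 100)) - 430 = (-3039 - 97) - 430 = -3136 - 430 = -3566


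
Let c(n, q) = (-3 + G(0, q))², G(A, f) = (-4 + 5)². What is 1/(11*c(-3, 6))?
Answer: 1/44 ≈ 0.022727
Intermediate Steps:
G(A, f) = 1 (G(A, f) = 1² = 1)
c(n, q) = 4 (c(n, q) = (-3 + 1)² = (-2)² = 4)
1/(11*c(-3, 6)) = 1/(11*4) = 1/44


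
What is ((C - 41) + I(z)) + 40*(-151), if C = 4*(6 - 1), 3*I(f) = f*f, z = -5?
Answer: -18158/3 ≈ -6052.7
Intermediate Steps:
I(f) = f**2/3 (I(f) = (f*f)/3 = f**2/3)
C = 20 (C = 4*5 = 20)
((C - 41) + I(z)) + 40*(-151) = ((20 - 41) + (1/3)*(-5)**2) + 40*(-151) = (-21 + (1/3)*25) - 6040 = (-21 + 25/3) - 6040 = -38/3 - 6040 = -18158/3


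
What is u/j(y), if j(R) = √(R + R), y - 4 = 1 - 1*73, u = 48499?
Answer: -48499*I*√34/68 ≈ -4158.8*I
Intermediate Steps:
y = -68 (y = 4 + (1 - 1*73) = 4 + (1 - 73) = 4 - 72 = -68)
j(R) = √2*√R (j(R) = √(2*R) = √2*√R)
u/j(y) = 48499/((√2*√(-68))) = 48499/((√2*(2*I*√17))) = 48499/((2*I*√34)) = 48499*(-I*√34/68) = -48499*I*√34/68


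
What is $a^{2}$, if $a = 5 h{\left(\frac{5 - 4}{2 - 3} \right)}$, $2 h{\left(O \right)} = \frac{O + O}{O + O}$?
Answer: $\frac{25}{4} \approx 6.25$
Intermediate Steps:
$h{\left(O \right)} = \frac{1}{2}$ ($h{\left(O \right)} = \frac{\left(O + O\right) \frac{1}{O + O}}{2} = \frac{2 O \frac{1}{2 O}}{2} = \frac{1}{2} \cdot 1 = \frac{1}{2}$)
$a = \frac{5}{2}$ ($a = 5 \cdot \frac{1}{2} = \frac{5}{2} \approx 2.5$)
$a^{2} = \left(\frac{5}{2}\right)^{2} = \frac{25}{4}$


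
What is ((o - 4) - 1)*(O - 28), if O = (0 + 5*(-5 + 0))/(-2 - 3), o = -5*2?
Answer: 345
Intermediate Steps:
o = -10
O = 5 (O = (0 + 5*(-5))/(-5) = (0 - 25)*(-⅕) = -25*(-⅕) = 5)
((o - 4) - 1)*(O - 28) = ((-10 - 4) - 1)*(5 - 28) = (-14 - 1)*(-23) = -15*(-23) = 345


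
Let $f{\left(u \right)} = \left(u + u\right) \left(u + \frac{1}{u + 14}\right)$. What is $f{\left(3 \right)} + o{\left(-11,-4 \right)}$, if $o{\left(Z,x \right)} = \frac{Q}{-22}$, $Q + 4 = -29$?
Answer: $\frac{675}{34} \approx 19.853$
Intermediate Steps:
$Q = -33$ ($Q = -4 - 29 = -33$)
$o{\left(Z,x \right)} = \frac{3}{2}$ ($o{\left(Z,x \right)} = - \frac{33}{-22} = \left(-33\right) \left(- \frac{1}{22}\right) = \frac{3}{2}$)
$f{\left(u \right)} = 2 u \left(u + \frac{1}{14 + u}\right)$
$f{\left(3 \right)} + o{\left(-11,-4 \right)} = 2 \cdot 3 \frac{1}{14 + 3} \left(1 + 3^{2} + 14 \cdot 3\right) + \frac{3}{2} = 2 \cdot 3 \cdot \frac{1}{17} \left(1 + 9 + 42\right) + \frac{3}{2} = 2 \cdot 3 \cdot \frac{1}{17} \cdot 52 + \frac{3}{2} = \frac{312}{17} + \frac{3}{2} = \frac{675}{34}$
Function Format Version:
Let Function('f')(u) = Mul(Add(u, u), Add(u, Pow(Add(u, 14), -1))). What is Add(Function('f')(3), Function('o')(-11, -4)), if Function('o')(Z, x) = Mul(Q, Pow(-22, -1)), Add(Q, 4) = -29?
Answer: Rational(675, 34) ≈ 19.853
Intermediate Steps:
Q = -33 (Q = Add(-4, -29) = -33)
Function('o')(Z, x) = Rational(3, 2) (Function('o')(Z, x) = Mul(-33, Pow(-22, -1)) = Mul(-33, Rational(-1, 22)) = Rational(3, 2))
Function('f')(u) = Mul(2, u, Add(u, Pow(Add(14, u), -1))) (Function('f')(u) = Mul(Mul(2, u), Add(u, Pow(Add(14, u), -1))) = Mul(2, u, Add(u, Pow(Add(14, u), -1))))
Add(Function('f')(3), Function('o')(-11, -4)) = Add(Mul(2, 3, Pow(Add(14, 3), -1), Add(1, Pow(3, 2), Mul(14, 3))), Rational(3, 2)) = Add(Mul(2, 3, Pow(17, -1), Add(1, 9, 42)), Rational(3, 2)) = Add(Mul(2, 3, Rational(1, 17), 52), Rational(3, 2)) = Add(Rational(312, 17), Rational(3, 2)) = Rational(675, 34)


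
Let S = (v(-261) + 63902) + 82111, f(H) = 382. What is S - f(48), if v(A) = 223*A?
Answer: 87428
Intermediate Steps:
S = 87810 (S = (223*(-261) + 63902) + 82111 = (-58203 + 63902) + 82111 = 5699 + 82111 = 87810)
S - f(48) = 87810 - 1*382 = 87810 - 382 = 87428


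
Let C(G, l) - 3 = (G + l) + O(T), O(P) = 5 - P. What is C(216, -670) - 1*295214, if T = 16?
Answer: -295676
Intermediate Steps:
C(G, l) = -8 + G + l (C(G, l) = 3 + ((G + l) + (5 - 1*16)) = 3 + ((G + l) + (5 - 16)) = 3 + ((G + l) - 11) = 3 + (-11 + G + l) = -8 + G + l)
C(216, -670) - 1*295214 = (-8 + 216 - 670) - 1*295214 = -462 - 295214 = -295676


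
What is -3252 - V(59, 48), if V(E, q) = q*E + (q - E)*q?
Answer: -5556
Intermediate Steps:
V(E, q) = E*q + q*(q - E)
-3252 - V(59, 48) = -3252 - 1*48² = -3252 - 1*2304 = -3252 - 2304 = -5556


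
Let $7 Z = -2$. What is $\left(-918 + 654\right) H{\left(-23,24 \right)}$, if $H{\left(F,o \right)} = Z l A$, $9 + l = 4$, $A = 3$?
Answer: $- \frac{7920}{7} \approx -1131.4$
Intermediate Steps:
$l = -5$ ($l = -9 + 4 = -5$)
$Z = - \frac{2}{7}$ ($Z = \frac{1}{7} \left(-2\right) = - \frac{2}{7} \approx -0.28571$)
$H{\left(F,o \right)} = \frac{30}{7}$ ($H{\left(F,o \right)} = \left(- \frac{2}{7}\right) \left(-5\right) 3 = \frac{10}{7} \cdot 3 = \frac{30}{7}$)
$\left(-918 + 654\right) H{\left(-23,24 \right)} = \left(-918 + 654\right) \frac{30}{7} = \left(-264\right) \frac{30}{7} = - \frac{7920}{7}$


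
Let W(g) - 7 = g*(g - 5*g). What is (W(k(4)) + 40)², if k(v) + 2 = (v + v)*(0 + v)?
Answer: 12623809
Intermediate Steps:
k(v) = -2 + 2*v² (k(v) = -2 + (v + v)*(0 + v) = -2 + (2*v)*v = -2 + 2*v²)
W(g) = 7 - 4*g² (W(g) = 7 + g*(g - 5*g) = 7 + g*(-4*g) = 7 - 4*g²)
(W(k(4)) + 40)² = ((7 - 4*(-2 + 2*4²)²) + 40)² = ((7 - 4*(-2 + 2*16)²) + 40)² = ((7 - 4*(-2 + 32)²) + 40)² = ((7 - 4*30²) + 40)² = ((7 - 4*900) + 40)² = ((7 - 3600) + 40)² = (-3593 + 40)² = (-3553)² = 12623809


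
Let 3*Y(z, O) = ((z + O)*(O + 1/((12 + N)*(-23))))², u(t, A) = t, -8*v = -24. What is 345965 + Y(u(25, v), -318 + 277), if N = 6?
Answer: 62914402855/128547 ≈ 4.8943e+5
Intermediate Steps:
v = 3 (v = -⅛*(-24) = 3)
Y(z, O) = (-1/414 + O)²*(O + z)²/3 (Y(z, O) = ((z + O)*(O + 1/((12 + 6)*(-23))))²/3 = ((O + z)*(O - 1/23/18))²/3 = ((O + z)*(O + (1/18)*(-1/23)))²/3 = ((O + z)*(O - 1/414))²/3 = ((O + z)*(-1/414 + O))²/3 = ((-1/414 + O)*(O + z))²/3 = ((-1/414 + O)²*(O + z)²)/3 = (-1/414 + O)²*(O + z)²/3)
345965 + Y(u(25, v), -318 + 277) = 345965 + (-1 + 414*(-318 + 277))²*((-318 + 277) + 25)²/514188 = 345965 + (-1 + 414*(-41))²*(-41 + 25)²/514188 = 345965 + (1/514188)*(-1 - 16974)²*(-16)² = 345965 + (1/514188)*(-16975)²*256 = 345965 + (1/514188)*288150625*256 = 345965 + 18441640000/128547 = 62914402855/128547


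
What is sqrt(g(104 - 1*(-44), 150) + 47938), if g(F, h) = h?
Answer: 2*sqrt(12022) ≈ 219.29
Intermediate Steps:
sqrt(g(104 - 1*(-44), 150) + 47938) = sqrt(150 + 47938) = sqrt(48088) = 2*sqrt(12022)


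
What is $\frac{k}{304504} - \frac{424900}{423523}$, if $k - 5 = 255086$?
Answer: $- \frac{21346844007}{128964447592} \approx -0.16552$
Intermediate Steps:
$k = 255091$ ($k = 5 + 255086 = 255091$)
$\frac{k}{304504} - \frac{424900}{423523} = \frac{255091}{304504} - \frac{424900}{423523} = - \frac{21346844007}{128964447592}$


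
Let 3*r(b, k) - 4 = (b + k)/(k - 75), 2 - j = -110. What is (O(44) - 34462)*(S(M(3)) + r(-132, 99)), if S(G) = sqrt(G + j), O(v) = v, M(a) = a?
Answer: -120463/4 - 34418*sqrt(115) ≈ -3.9921e+5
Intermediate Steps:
j = 112 (j = 2 - 1*(-110) = 2 + 110 = 112)
r(b, k) = 4/3 + (b + k)/(3*(-75 + k)) (r(b, k) = 4/3 + ((b + k)/(k - 75))/3 = 4/3 + ((b + k)/(-75 + k))/3 = 4/3 + (b + k)/(3*(-75 + k)))
S(G) = sqrt(112 + G) (S(G) = sqrt(G + 112) = sqrt(112 + G))
(O(44) - 34462)*(S(M(3)) + r(-132, 99)) = (44 - 34462)*(sqrt(112 + 3) + (-300 - 132 + 5*99)/(3*(-75 + 99))) = -34418*(sqrt(115) + (1/3)*(-300 - 132 + 495)/24) = -34418*(sqrt(115) + (1/3)*(1/24)*63) = -34418*(sqrt(115) + 7/8) = -34418*(7/8 + sqrt(115)) = -120463/4 - 34418*sqrt(115)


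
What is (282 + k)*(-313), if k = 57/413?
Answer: -36471699/413 ≈ -88309.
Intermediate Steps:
k = 57/413 (k = 57*(1/413) = 57/413 ≈ 0.13801)
(282 + k)*(-313) = (282 + 57/413)*(-313) = (116523/413)*(-313) = -36471699/413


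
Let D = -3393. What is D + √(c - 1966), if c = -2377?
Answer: -3393 + I*√4343 ≈ -3393.0 + 65.901*I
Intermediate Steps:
D + √(c - 1966) = -3393 + √(-2377 - 1966) = -3393 + √(-4343) = -3393 + I*√4343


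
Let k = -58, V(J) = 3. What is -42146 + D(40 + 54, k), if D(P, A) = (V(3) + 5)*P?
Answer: -41394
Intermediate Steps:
D(P, A) = 8*P (D(P, A) = (3 + 5)*P = 8*P)
-42146 + D(40 + 54, k) = -42146 + 8*(40 + 54) = -42146 + 8*94 = -42146 + 752 = -41394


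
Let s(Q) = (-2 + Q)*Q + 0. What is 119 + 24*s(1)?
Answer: 95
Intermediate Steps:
s(Q) = Q*(-2 + Q) (s(Q) = Q*(-2 + Q) + 0 = Q*(-2 + Q))
119 + 24*s(1) = 119 + 24*(1*(-2 + 1)) = 119 + 24*(1*(-1)) = 119 + 24*(-1) = 119 - 24 = 95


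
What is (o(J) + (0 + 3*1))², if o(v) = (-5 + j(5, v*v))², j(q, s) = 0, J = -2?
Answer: 784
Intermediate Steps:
o(v) = 25 (o(v) = (-5 + 0)² = (-5)² = 25)
(o(J) + (0 + 3*1))² = (25 + (0 + 3*1))² = (25 + (0 + 3))² = (25 + 3)² = 28² = 784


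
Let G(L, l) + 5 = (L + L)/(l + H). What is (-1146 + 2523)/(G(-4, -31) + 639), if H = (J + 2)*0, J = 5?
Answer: 14229/6554 ≈ 2.1710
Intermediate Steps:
H = 0 (H = (5 + 2)*0 = 7*0 = 0)
G(L, l) = -5 + 2*L/l (G(L, l) = -5 + (L + L)/(l + 0) = -5 + (2*L)/l = -5 + 2*L/l)
(-1146 + 2523)/(G(-4, -31) + 639) = (-1146 + 2523)/((-5 + 2*(-4)/(-31)) + 639) = 1377/((-5 + 2*(-4)*(-1/31)) + 639) = 1377/((-5 + 8/31) + 639) = 1377/(-147/31 + 639) = 1377/(19662/31) = 1377*(31/19662) = 14229/6554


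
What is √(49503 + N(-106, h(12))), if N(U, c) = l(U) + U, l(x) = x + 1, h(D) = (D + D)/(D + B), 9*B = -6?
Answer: 2*√12323 ≈ 222.02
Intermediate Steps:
B = -⅔ (B = (⅑)*(-6) = -⅔ ≈ -0.66667)
h(D) = 2*D/(-⅔ + D) (h(D) = (D + D)/(D - ⅔) = (2*D)/(-⅔ + D) = 2*D/(-⅔ + D))
l(x) = 1 + x
N(U, c) = 1 + 2*U (N(U, c) = (1 + U) + U = 1 + 2*U)
√(49503 + N(-106, h(12))) = √(49503 + (1 + 2*(-106))) = √(49503 + (1 - 212)) = √(49503 - 211) = √49292 = 2*√12323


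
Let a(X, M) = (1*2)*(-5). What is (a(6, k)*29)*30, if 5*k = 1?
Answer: -8700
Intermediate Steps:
k = ⅕ (k = (⅕)*1 = ⅕ ≈ 0.20000)
a(X, M) = -10 (a(X, M) = 2*(-5) = -10)
(a(6, k)*29)*30 = -10*29*30 = -290*30 = -8700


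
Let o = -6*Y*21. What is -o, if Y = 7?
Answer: 882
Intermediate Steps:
o = -882 (o = -42*21 = -6*147 = -882)
-o = -1*(-882) = 882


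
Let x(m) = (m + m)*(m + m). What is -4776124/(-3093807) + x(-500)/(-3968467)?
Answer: 15860083481908/12277670983869 ≈ 1.2918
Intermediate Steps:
x(m) = 4*m**2 (x(m) = (2*m)*(2*m) = 4*m**2)
-4776124/(-3093807) + x(-500)/(-3968467) = -4776124/(-3093807) + (4*(-500)**2)/(-3968467) = -4776124*(-1/3093807) + (4*250000)*(-1/3968467) = 4776124/3093807 + 1000000*(-1/3968467) = 4776124/3093807 - 1000000/3968467 = 15860083481908/12277670983869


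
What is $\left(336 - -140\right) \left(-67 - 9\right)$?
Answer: $-36176$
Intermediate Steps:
$\left(336 - -140\right) \left(-67 - 9\right) = \left(336 + 140\right) \left(-76\right) = 476 \left(-76\right) = -36176$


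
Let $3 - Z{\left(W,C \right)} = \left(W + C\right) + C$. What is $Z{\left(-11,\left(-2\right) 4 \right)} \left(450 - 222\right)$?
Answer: $6840$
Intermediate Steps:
$Z{\left(W,C \right)} = 3 - W - 2 C$ ($Z{\left(W,C \right)} = 3 - \left(\left(W + C\right) + C\right) = 3 - \left(\left(C + W\right) + C\right) = 3 - \left(W + 2 C\right) = 3 - W - 2 C$)
$Z{\left(-11,\left(-2\right) 4 \right)} \left(450 - 222\right) = \left(3 - -11 - 2 \left(\left(-2\right) 4\right)\right) \left(450 - 222\right) = \left(3 + 11 - -16\right) 228 = \left(3 + 11 + 16\right) 228 = 30 \cdot 228 = 6840$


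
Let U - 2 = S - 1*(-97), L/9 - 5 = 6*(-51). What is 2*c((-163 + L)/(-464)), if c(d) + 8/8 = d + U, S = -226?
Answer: -7065/29 ≈ -243.62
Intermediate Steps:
L = -2709 (L = 45 + 9*(6*(-51)) = 45 + 9*(-306) = 45 - 2754 = -2709)
U = -127 (U = 2 + (-226 - 1*(-97)) = 2 + (-226 + 97) = 2 - 129 = -127)
c(d) = -128 + d (c(d) = -1 + (d - 127) = -1 + (-127 + d) = -128 + d)
2*c((-163 + L)/(-464)) = 2*(-128 + (-163 - 2709)/(-464)) = 2*(-128 - 2872*(-1/464)) = 2*(-128 + 359/58) = 2*(-7065/58) = -7065/29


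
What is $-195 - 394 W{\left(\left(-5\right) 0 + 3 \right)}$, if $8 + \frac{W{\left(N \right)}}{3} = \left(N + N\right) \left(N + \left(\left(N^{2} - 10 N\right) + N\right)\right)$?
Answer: $115641$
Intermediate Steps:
$W{\left(N \right)} = -24 + 6 N \left(N^{2} - 8 N\right)$ ($W{\left(N \right)} = -24 + 3 \left(N + N\right) \left(N + \left(\left(N^{2} - 10 N\right) + N\right)\right) = -24 + 3 \cdot 2 N \left(N + \left(N^{2} - 9 N\right)\right) = -24 + 3 \cdot 2 N \left(N^{2} - 8 N\right) = -24 + 6 N \left(N^{2} - 8 N\right)$)
$-195 - 394 W{\left(\left(-5\right) 0 + 3 \right)} = -195 - 394 \left(-24 - 48 \left(\left(-5\right) 0 + 3\right)^{2} + 6 \left(\left(-5\right) 0 + 3\right)^{3}\right) = -195 - 394 \left(-24 - 48 \left(0 + 3\right)^{2} + 6 \left(0 + 3\right)^{3}\right) = -195 - 394 \left(-24 - 48 \cdot 3^{2} + 6 \cdot 3^{3}\right) = -195 - 394 \left(-24 - 432 + 6 \cdot 27\right) = -195 - 394 \left(-24 - 432 + 162\right) = -195 - -115836 = -195 + 115836 = 115641$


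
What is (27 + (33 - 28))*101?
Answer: 3232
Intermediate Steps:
(27 + (33 - 28))*101 = (27 + 5)*101 = 32*101 = 3232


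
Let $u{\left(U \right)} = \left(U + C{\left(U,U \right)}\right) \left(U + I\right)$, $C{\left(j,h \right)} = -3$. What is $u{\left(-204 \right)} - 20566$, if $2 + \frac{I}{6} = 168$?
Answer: $-184510$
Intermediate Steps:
$I = 996$ ($I = -12 + 6 \cdot 168 = -12 + 1008 = 996$)
$u{\left(U \right)} = \left(-3 + U\right) \left(996 + U\right)$ ($u{\left(U \right)} = \left(U - 3\right) \left(U + 996\right) = \left(-3 + U\right) \left(996 + U\right)$)
$u{\left(-204 \right)} - 20566 = \left(-2988 + \left(-204\right)^{2} + 993 \left(-204\right)\right) - 20566 = \left(-2988 + 41616 - 202572\right) - 20566 = -163944 - 20566 = -184510$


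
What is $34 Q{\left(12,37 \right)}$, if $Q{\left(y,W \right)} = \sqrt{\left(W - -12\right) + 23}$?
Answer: $204 \sqrt{2} \approx 288.5$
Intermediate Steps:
$Q{\left(y,W \right)} = \sqrt{35 + W}$ ($Q{\left(y,W \right)} = \sqrt{\left(W + 12\right) + 23} = \sqrt{\left(12 + W\right) + 23} = \sqrt{35 + W}$)
$34 Q{\left(12,37 \right)} = 34 \sqrt{35 + 37} = 34 \sqrt{72} = 34 \cdot 6 \sqrt{2} = 204 \sqrt{2}$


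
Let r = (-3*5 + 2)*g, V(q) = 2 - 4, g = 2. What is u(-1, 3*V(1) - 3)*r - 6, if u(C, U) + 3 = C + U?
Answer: 332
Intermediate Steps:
V(q) = -2
r = -26 (r = (-3*5 + 2)*2 = (-15 + 2)*2 = -13*2 = -26)
u(C, U) = -3 + C + U (u(C, U) = -3 + (C + U) = -3 + C + U)
u(-1, 3*V(1) - 3)*r - 6 = (-3 - 1 + (3*(-2) - 3))*(-26) - 6 = (-3 - 1 + (-6 - 3))*(-26) - 6 = (-3 - 1 - 9)*(-26) - 6 = -13*(-26) - 6 = 338 - 6 = 332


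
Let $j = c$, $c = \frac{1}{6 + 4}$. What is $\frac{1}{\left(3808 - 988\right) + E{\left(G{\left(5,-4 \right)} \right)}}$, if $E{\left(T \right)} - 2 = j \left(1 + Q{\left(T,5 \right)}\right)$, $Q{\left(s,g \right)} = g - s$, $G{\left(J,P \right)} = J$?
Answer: $\frac{10}{28221} \approx 0.00035435$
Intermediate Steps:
$c = \frac{1}{10} \approx 0.1$
$j = \frac{1}{10} \approx 0.1$
$E{\left(T \right)} = \frac{13}{5} - \frac{T}{10}$ ($E{\left(T \right)} = 2 + \frac{1 - \left(-5 + T\right)}{10} = 2 + \frac{6 - T}{10} = 2 - \left(- \frac{3}{5} + \frac{T}{10}\right) = \frac{13}{5} - \frac{T}{10}$)
$\frac{1}{\left(3808 - 988\right) + E{\left(G{\left(5,-4 \right)} \right)}} = \frac{1}{\left(3808 - 988\right) + \left(\frac{13}{5} - \frac{1}{2}\right)} = \frac{1}{2820 + \frac{21}{10}} = \frac{1}{\frac{28221}{10}} = \frac{10}{28221}$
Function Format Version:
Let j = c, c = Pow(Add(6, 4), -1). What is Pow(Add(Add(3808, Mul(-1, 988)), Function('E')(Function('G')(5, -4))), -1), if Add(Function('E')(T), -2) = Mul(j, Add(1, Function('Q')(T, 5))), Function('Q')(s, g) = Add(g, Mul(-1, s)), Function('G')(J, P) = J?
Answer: Rational(10, 28221) ≈ 0.00035435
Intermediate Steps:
c = Rational(1, 10) (c = Pow(10, -1) = Rational(1, 10) ≈ 0.10000)
j = Rational(1, 10) ≈ 0.10000
Function('E')(T) = Add(Rational(13, 5), Mul(Rational(-1, 10), T)) (Function('E')(T) = Add(2, Mul(Rational(1, 10), Add(1, Add(5, Mul(-1, T))))) = Add(2, Mul(Rational(1, 10), Add(6, Mul(-1, T)))) = Add(2, Add(Rational(3, 5), Mul(Rational(-1, 10), T))) = Add(Rational(13, 5), Mul(Rational(-1, 10), T)))
Pow(Add(Add(3808, Mul(-1, 988)), Function('E')(Function('G')(5, -4))), -1) = Pow(Add(Add(3808, Mul(-1, 988)), Add(Rational(13, 5), Mul(Rational(-1, 10), 5))), -1) = Pow(Add(Add(3808, -988), Add(Rational(13, 5), Rational(-1, 2))), -1) = Pow(Add(2820, Rational(21, 10)), -1) = Pow(Rational(28221, 10), -1) = Rational(10, 28221)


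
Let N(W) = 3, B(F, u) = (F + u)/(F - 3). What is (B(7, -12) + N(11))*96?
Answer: 168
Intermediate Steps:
B(F, u) = (F + u)/(-3 + F)
(B(7, -12) + N(11))*96 = ((7 - 12)/(-3 + 7) + 3)*96 = (-5/4 + 3)*96 = (7/4)*96 = 168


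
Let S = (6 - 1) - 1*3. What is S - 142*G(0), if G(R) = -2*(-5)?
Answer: -1418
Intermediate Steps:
G(R) = 10
S = 2 (S = 5 - 3 = 2)
S - 142*G(0) = 2 - 142*10 = 2 - 1420 = -1418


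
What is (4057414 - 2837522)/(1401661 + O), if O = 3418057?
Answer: 609946/2409859 ≈ 0.25310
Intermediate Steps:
(4057414 - 2837522)/(1401661 + O) = (4057414 - 2837522)/(1401661 + 3418057) = 1219892/4819718 = 1219892*(1/4819718) = 609946/2409859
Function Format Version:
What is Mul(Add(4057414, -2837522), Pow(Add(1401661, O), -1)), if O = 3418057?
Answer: Rational(609946, 2409859) ≈ 0.25310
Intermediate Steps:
Mul(Add(4057414, -2837522), Pow(Add(1401661, O), -1)) = Mul(Add(4057414, -2837522), Pow(Add(1401661, 3418057), -1)) = Mul(1219892, Pow(4819718, -1)) = Mul(1219892, Rational(1, 4819718)) = Rational(609946, 2409859)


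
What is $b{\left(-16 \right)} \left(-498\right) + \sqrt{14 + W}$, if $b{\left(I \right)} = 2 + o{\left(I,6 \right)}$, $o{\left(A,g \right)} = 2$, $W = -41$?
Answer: $-1992 + 3 i \sqrt{3} \approx -1992.0 + 5.1962 i$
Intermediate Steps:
$b{\left(I \right)} = 4$ ($b{\left(I \right)} = 2 + 2 = 4$)
$b{\left(-16 \right)} \left(-498\right) + \sqrt{14 + W} = 4 \left(-498\right) + \sqrt{14 - 41} = -1992 + \sqrt{-27} = -1992 + 3 i \sqrt{3}$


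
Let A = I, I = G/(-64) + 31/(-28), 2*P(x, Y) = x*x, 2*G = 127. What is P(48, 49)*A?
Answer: -16929/7 ≈ -2418.4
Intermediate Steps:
G = 127/2 (G = (½)*127 = 127/2 ≈ 63.500)
P(x, Y) = x²/2 (P(x, Y) = (x*x)/2 = x²/2)
I = -1881/896 (I = (127/2)/(-64) + 31/(-28) = (127/2)*(-1/64) + 31*(-1/28) = -127/128 - 31/28 = -1881/896 ≈ -2.0993)
A = -1881/896 ≈ -2.0993
P(48, 49)*A = ((½)*48²)*(-1881/896) = ((½)*2304)*(-1881/896) = 1152*(-1881/896) = -16929/7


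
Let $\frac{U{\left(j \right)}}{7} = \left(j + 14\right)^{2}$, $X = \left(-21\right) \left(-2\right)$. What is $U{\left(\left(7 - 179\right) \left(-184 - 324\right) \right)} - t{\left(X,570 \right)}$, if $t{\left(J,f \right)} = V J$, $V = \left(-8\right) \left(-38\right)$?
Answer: $53459071932$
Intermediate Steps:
$V = 304$
$X = 42$
$t{\left(J,f \right)} = 304 J$
$U{\left(j \right)} = 7 \left(14 + j\right)^{2}$ ($U{\left(j \right)} = 7 \left(j + 14\right)^{2} = 7 \left(14 + j\right)^{2}$)
$U{\left(\left(7 - 179\right) \left(-184 - 324\right) \right)} - t{\left(X,570 \right)} = 7 \left(14 + \left(7 - 179\right) \left(-184 - 324\right)\right)^{2} - 304 \cdot 42 = 7 \left(14 - -87376\right)^{2} - 12768 = 7 \left(14 + 87376\right)^{2} - 12768 = 7 \cdot 87390^{2} - 12768 = 7 \cdot 7637012100 - 12768 = 53459084700 - 12768 = 53459071932$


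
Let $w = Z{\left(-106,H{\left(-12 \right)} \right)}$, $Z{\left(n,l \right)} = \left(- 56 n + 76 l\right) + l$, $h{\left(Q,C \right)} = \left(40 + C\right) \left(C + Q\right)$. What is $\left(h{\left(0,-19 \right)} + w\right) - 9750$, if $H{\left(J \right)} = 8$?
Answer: $-3597$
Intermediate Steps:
$Z{\left(n,l \right)} = - 56 n + 77 l$
$w = 6552$ ($w = \left(-56\right) \left(-106\right) + 77 \cdot 8 = 5936 + 616 = 6552$)
$\left(h{\left(0,-19 \right)} + w\right) - 9750 = \left(\left(\left(-19\right)^{2} + 40 \left(-19\right) + 40 \cdot 0 - 0\right) + 6552\right) - 9750 = \left(\left(361 - 760 + 0 + 0\right) + 6552\right) - 9750 = \left(-399 + 6552\right) - 9750 = 6153 - 9750 = -3597$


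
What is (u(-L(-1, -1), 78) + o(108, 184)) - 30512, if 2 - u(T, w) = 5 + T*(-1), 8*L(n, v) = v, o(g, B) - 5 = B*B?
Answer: 26769/8 ≈ 3346.1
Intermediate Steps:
o(g, B) = 5 + B² (o(g, B) = 5 + B*B = 5 + B²)
L(n, v) = v/8
u(T, w) = -3 + T (u(T, w) = 2 - (5 + T*(-1)) = 2 - (5 - T) = 2 + (-5 + T) = -3 + T)
(u(-L(-1, -1), 78) + o(108, 184)) - 30512 = ((-3 - (-1)/8) + (5 + 184²)) - 30512 = ((-3 - 1*(-⅛)) + (5 + 33856)) - 30512 = ((-3 + ⅛) + 33861) - 30512 = (-23/8 + 33861) - 30512 = 270865/8 - 30512 = 26769/8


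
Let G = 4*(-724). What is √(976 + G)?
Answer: 8*I*√30 ≈ 43.818*I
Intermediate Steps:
G = -2896
√(976 + G) = √(976 - 2896) = √(-1920) = 8*I*√30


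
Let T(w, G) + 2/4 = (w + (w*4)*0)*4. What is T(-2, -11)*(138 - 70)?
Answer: -578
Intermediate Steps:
T(w, G) = -½ + 4*w (T(w, G) = -½ + (w + (w*4)*0)*4 = -½ + (w + (4*w)*0)*4 = -½ + (w + 0)*4 = -½ + w*4 = -½ + 4*w)
T(-2, -11)*(138 - 70) = (-½ + 4*(-2))*(138 - 70) = (-½ - 8)*68 = -17/2*68 = -578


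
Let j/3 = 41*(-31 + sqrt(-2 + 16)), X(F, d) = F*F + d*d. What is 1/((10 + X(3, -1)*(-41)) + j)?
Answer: -4213/17537563 - 123*sqrt(14)/17537563 ≈ -0.00026647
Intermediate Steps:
X(F, d) = F**2 + d**2
j = -3813 + 123*sqrt(14) (j = 3*(41*(-31 + sqrt(-2 + 16))) = 3*(41*(-31 + sqrt(14))) = 3*(-1271 + 41*sqrt(14)) = -3813 + 123*sqrt(14) ≈ -3352.8)
1/((10 + X(3, -1)*(-41)) + j) = 1/((10 + (3**2 + (-1)**2)*(-41)) + (-3813 + 123*sqrt(14))) = 1/((10 + (9 + 1)*(-41)) + (-3813 + 123*sqrt(14))) = 1/((10 + 10*(-41)) + (-3813 + 123*sqrt(14))) = 1/((10 - 410) + (-3813 + 123*sqrt(14))) = 1/(-400 + (-3813 + 123*sqrt(14))) = 1/(-4213 + 123*sqrt(14))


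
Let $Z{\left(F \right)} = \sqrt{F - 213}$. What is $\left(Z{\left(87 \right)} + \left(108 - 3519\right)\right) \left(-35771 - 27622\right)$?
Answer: $216233523 - 190179 i \sqrt{14} \approx 2.1623 \cdot 10^{8} - 7.1159 \cdot 10^{5} i$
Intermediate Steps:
$Z{\left(F \right)} = \sqrt{-213 + F}$
$\left(Z{\left(87 \right)} + \left(108 - 3519\right)\right) \left(-35771 - 27622\right) = \left(\sqrt{-213 + 87} + \left(108 - 3519\right)\right) \left(-35771 - 27622\right) = \left(\sqrt{-126} + \left(108 - 3519\right)\right) \left(-63393\right) = \left(3 i \sqrt{14} - 3411\right) \left(-63393\right) = \left(-3411 + 3 i \sqrt{14}\right) \left(-63393\right) = 216233523 - 190179 i \sqrt{14}$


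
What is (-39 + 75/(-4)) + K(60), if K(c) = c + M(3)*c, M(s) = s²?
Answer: 2169/4 ≈ 542.25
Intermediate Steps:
K(c) = 10*c (K(c) = c + 3²*c = c + 9*c = 10*c)
(-39 + 75/(-4)) + K(60) = (-39 + 75/(-4)) + 10*60 = (-39 + 75*(-¼)) + 600 = (-39 - 75/4) + 600 = -231/4 + 600 = 2169/4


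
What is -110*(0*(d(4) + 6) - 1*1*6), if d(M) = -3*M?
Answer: 660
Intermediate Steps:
-110*(0*(d(4) + 6) - 1*1*6) = -110*(0*(-3*4 + 6) - 1*1*6) = -110*(0*(-12 + 6) - 1*6) = -110*(0*(-6) - 6) = -110*(0 - 6) = -110*(-6) = 660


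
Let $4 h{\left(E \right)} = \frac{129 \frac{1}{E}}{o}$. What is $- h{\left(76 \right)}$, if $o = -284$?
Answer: $\frac{129}{86336} \approx 0.0014942$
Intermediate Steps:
$h{\left(E \right)} = - \frac{129}{1136 E}$ ($h{\left(E \right)} = \frac{\frac{129}{E} \frac{1}{-284}}{4} = \frac{\frac{129}{E} \left(- \frac{1}{284}\right)}{4} = \frac{\left(- \frac{129}{284}\right) \frac{1}{E}}{4} = - \frac{129}{1136 E}$)
$- h{\left(76 \right)} = - \frac{-129}{1136 \cdot 76} = \left(-1\right) \left(- \frac{129}{86336}\right) = \frac{129}{86336}$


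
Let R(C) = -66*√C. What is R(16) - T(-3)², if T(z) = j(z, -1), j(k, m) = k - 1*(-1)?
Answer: -268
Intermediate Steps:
j(k, m) = 1 + k (j(k, m) = k + 1 = 1 + k)
T(z) = 1 + z
R(16) - T(-3)² = -66*√16 - (1 - 3)² = -66*4 - 1*(-2)² = -264 - 1*4 = -264 - 4 = -268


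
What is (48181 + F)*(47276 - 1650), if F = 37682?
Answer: 3917585238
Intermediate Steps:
(48181 + F)*(47276 - 1650) = (48181 + 37682)*(47276 - 1650) = 85863*45626 = 3917585238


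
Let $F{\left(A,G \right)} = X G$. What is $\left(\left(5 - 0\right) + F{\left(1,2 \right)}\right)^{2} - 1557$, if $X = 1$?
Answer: $-1508$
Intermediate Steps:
$F{\left(A,G \right)} = G$ ($F{\left(A,G \right)} = 1 G = G$)
$\left(\left(5 - 0\right) + F{\left(1,2 \right)}\right)^{2} - 1557 = \left(\left(5 - 0\right) + 2\right)^{2} - 1557 = \left(\left(5 + 0\right) + 2\right)^{2} - 1557 = \left(5 + 2\right)^{2} - 1557 = 7^{2} - 1557 = 49 - 1557 = -1508$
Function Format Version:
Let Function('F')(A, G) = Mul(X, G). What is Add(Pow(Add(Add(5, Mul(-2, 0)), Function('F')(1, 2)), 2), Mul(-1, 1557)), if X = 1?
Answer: -1508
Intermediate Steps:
Function('F')(A, G) = G (Function('F')(A, G) = Mul(1, G) = G)
Add(Pow(Add(Add(5, Mul(-2, 0)), Function('F')(1, 2)), 2), Mul(-1, 1557)) = Add(Pow(Add(Add(5, Mul(-2, 0)), 2), 2), Mul(-1, 1557)) = Add(Pow(Add(Add(5, 0), 2), 2), -1557) = Add(Pow(Add(5, 2), 2), -1557) = Add(Pow(7, 2), -1557) = Add(49, -1557) = -1508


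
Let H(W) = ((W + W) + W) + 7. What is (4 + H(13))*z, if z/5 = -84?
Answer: -21000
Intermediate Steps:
z = -420 (z = 5*(-84) = -420)
H(W) = 7 + 3*W (H(W) = (2*W + W) + 7 = 3*W + 7 = 7 + 3*W)
(4 + H(13))*z = (4 + (7 + 3*13))*(-420) = (4 + (7 + 39))*(-420) = (4 + 46)*(-420) = 50*(-420) = -21000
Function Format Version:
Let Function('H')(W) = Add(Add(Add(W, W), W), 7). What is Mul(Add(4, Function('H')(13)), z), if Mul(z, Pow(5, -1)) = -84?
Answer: -21000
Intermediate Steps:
z = -420 (z = Mul(5, -84) = -420)
Function('H')(W) = Add(7, Mul(3, W)) (Function('H')(W) = Add(Add(Mul(2, W), W), 7) = Add(Mul(3, W), 7) = Add(7, Mul(3, W)))
Mul(Add(4, Function('H')(13)), z) = Mul(Add(4, Add(7, Mul(3, 13))), -420) = Mul(Add(4, Add(7, 39)), -420) = Mul(Add(4, 46), -420) = Mul(50, -420) = -21000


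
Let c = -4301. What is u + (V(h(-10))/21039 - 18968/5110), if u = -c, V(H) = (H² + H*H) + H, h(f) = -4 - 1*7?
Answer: 76999928158/17918215 ≈ 4297.3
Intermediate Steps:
h(f) = -11 (h(f) = -4 - 7 = -11)
V(H) = H + 2*H² (V(H) = (H² + H²) + H = 2*H² + H = H + 2*H²)
u = 4301 (u = -1*(-4301) = 4301)
u + (V(h(-10))/21039 - 18968/5110) = 4301 + (-11*(1 + 2*(-11))/21039 - 18968/5110) = 4301 + (-11*(1 - 22)*(1/21039) - 18968*1/5110) = 4301 + (-11*(-21)*(1/21039) - 9484/2555) = 4301 + (231*(1/21039) - 9484/2555) = 4301 + (77/7013 - 9484/2555) = 4301 - 66314557/17918215 = 76999928158/17918215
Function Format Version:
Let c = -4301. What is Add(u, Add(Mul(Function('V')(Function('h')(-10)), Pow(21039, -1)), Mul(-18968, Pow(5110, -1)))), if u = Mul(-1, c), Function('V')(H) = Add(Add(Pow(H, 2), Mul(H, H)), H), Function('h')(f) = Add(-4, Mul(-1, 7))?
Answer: Rational(76999928158, 17918215) ≈ 4297.3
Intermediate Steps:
Function('h')(f) = -11 (Function('h')(f) = Add(-4, -7) = -11)
Function('V')(H) = Add(H, Mul(2, Pow(H, 2))) (Function('V')(H) = Add(Add(Pow(H, 2), Pow(H, 2)), H) = Add(Mul(2, Pow(H, 2)), H) = Add(H, Mul(2, Pow(H, 2))))
u = 4301 (u = Mul(-1, -4301) = 4301)
Add(u, Add(Mul(Function('V')(Function('h')(-10)), Pow(21039, -1)), Mul(-18968, Pow(5110, -1)))) = Add(4301, Add(Mul(Mul(-11, Add(1, Mul(2, -11))), Pow(21039, -1)), Mul(-18968, Pow(5110, -1)))) = Add(4301, Add(Mul(Mul(-11, Add(1, -22)), Rational(1, 21039)), Mul(-18968, Rational(1, 5110)))) = Add(4301, Add(Mul(Mul(-11, -21), Rational(1, 21039)), Rational(-9484, 2555))) = Add(4301, Add(Mul(231, Rational(1, 21039)), Rational(-9484, 2555))) = Add(4301, Add(Rational(77, 7013), Rational(-9484, 2555))) = Add(4301, Rational(-66314557, 17918215)) = Rational(76999928158, 17918215)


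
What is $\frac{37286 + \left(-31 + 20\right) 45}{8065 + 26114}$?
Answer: $\frac{36791}{34179} \approx 1.0764$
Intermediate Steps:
$\frac{37286 + \left(-31 + 20\right) 45}{8065 + 26114} = \frac{37286 - 495}{34179} = \left(37286 - 495\right) \frac{1}{34179} = 36791 \cdot \frac{1}{34179} = \frac{36791}{34179}$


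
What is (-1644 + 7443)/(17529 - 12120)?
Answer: 1933/1803 ≈ 1.0721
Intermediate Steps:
(-1644 + 7443)/(17529 - 12120) = 5799/5409 = 5799*(1/5409) = 1933/1803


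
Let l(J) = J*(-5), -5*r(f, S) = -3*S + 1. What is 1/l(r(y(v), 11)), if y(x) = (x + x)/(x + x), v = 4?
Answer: -1/32 ≈ -0.031250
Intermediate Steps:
y(x) = 1 (y(x) = (2*x)/((2*x)) = (2*x)*(1/(2*x)) = 1)
r(f, S) = -⅕ + 3*S/5 (r(f, S) = -(-3*S + 1)/5 = -(1 - 3*S)/5 = -⅕ + 3*S/5)
l(J) = -5*J
1/l(r(y(v), 11)) = 1/(-5*(-⅕ + (⅗)*11)) = 1/(-5*(-⅕ + 33/5)) = 1/(-5*32/5) = 1/(-32) = -1/32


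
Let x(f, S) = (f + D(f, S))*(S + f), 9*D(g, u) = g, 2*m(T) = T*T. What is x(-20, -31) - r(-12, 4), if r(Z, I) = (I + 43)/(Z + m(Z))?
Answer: 22651/20 ≈ 1132.6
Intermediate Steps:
m(T) = T²/2 (m(T) = (T*T)/2 = T²/2)
D(g, u) = g/9
r(Z, I) = (43 + I)/(Z + Z²/2) (r(Z, I) = (I + 43)/(Z + Z²/2) = (43 + I)/(Z + Z²/2))
x(f, S) = 10*f*(S + f)/9 (x(f, S) = (f + f/9)*(S + f) = (10*f/9)*(S + f) = 10*f*(S + f)/9)
x(-20, -31) - r(-12, 4) = (10/9)*(-20)*(-31 - 20) - 2*(43 + 4)/((-12)*(2 - 12)) = (10/9)*(-20)*(-51) - 2*(-1)*47/(12*(-10)) = 3400/3 - 2*(-1)*(-1)*47/(12*10) = 3400/3 - 1*47/60 = 3400/3 - 47/60 = 22651/20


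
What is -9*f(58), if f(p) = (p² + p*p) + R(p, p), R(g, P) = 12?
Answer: -60660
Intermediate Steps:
f(p) = 12 + 2*p² (f(p) = (p² + p*p) + 12 = (p² + p²) + 12 = 2*p² + 12 = 12 + 2*p²)
-9*f(58) = -9*(12 + 2*58²) = -9*(12 + 2*3364) = -9*(12 + 6728) = -9*6740 = -60660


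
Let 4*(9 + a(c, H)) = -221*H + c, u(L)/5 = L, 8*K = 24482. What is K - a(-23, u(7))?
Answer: 20035/4 ≈ 5008.8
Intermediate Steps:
K = 12241/4 (K = (⅛)*24482 = 12241/4 ≈ 3060.3)
u(L) = 5*L
a(c, H) = -9 - 221*H/4 + c/4 (a(c, H) = -9 + (-221*H + c)/4 = -9 + (c - 221*H)/4 = -9 + (-221*H/4 + c/4) = -9 - 221*H/4 + c/4)
K - a(-23, u(7)) = 12241/4 - (-9 - 1105*7/4 + (¼)*(-23)) = 12241/4 - (-9 - 221/4*35 - 23/4) = 12241/4 - (-9 - 7735/4 - 23/4) = 12241/4 - 1*(-3897/2) = 12241/4 + 3897/2 = 20035/4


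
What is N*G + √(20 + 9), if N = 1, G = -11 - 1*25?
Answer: -36 + √29 ≈ -30.615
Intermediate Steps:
G = -36 (G = -11 - 25 = -36)
N*G + √(20 + 9) = 1*(-36) + √(20 + 9) = -36 + √29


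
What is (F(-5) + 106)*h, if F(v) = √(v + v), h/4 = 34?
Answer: 14416 + 136*I*√10 ≈ 14416.0 + 430.07*I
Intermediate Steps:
h = 136 (h = 4*34 = 136)
F(v) = √2*√v (F(v) = √(2*v) = √2*√v)
(F(-5) + 106)*h = (√2*√(-5) + 106)*136 = (√2*(I*√5) + 106)*136 = (I*√10 + 106)*136 = (106 + I*√10)*136 = 14416 + 136*I*√10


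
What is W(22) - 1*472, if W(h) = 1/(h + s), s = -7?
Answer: -7079/15 ≈ -471.93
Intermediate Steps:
W(h) = 1/(-7 + h) (W(h) = 1/(h - 7) = 1/(-7 + h))
W(22) - 1*472 = 1/(-7 + 22) - 1*472 = 1/15 - 472 = -7079/15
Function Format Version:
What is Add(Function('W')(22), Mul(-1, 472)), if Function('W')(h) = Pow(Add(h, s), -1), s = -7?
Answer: Rational(-7079, 15) ≈ -471.93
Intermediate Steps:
Function('W')(h) = Pow(Add(-7, h), -1) (Function('W')(h) = Pow(Add(h, -7), -1) = Pow(Add(-7, h), -1))
Add(Function('W')(22), Mul(-1, 472)) = Add(Pow(Add(-7, 22), -1), Mul(-1, 472)) = Add(Pow(15, -1), -472) = Add(Rational(1, 15), -472) = Rational(-7079, 15)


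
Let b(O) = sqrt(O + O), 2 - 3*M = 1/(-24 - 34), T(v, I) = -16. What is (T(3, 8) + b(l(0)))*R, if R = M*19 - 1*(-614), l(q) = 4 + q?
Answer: -290824/29 + 36353*sqrt(2)/29 ≈ -8255.6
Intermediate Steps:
M = 39/58 (M = 2/3 - 1/(3*(-24 - 34)) = 2/3 - 1/3/(-58) = 2/3 - 1/3*(-1/58) = 2/3 + 1/174 = 39/58 ≈ 0.67241)
b(O) = sqrt(2)*sqrt(O) (b(O) = sqrt(2*O) = sqrt(2)*sqrt(O))
R = 36353/58 (R = (39/58)*19 - 1*(-614) = 741/58 + 614 = 36353/58 ≈ 626.78)
(T(3, 8) + b(l(0)))*R = (-16 + sqrt(2)*sqrt(4 + 0))*(36353/58) = (-16 + sqrt(2)*sqrt(4))*(36353/58) = (-16 + sqrt(2)*2)*(36353/58) = (-16 + 2*sqrt(2))*(36353/58) = -290824/29 + 36353*sqrt(2)/29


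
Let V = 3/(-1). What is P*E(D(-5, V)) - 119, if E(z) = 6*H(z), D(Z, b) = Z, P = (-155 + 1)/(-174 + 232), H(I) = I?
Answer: -1141/29 ≈ -39.345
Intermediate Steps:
V = -3 (V = 3*(-1) = -3)
P = -77/29 (P = -154/58 = -154*1/58 = -77/29 ≈ -2.6552)
E(z) = 6*z
P*E(D(-5, V)) - 119 = -462*(-5)/29 - 119 = -77/29*(-30) - 119 = 2310/29 - 119 = -1141/29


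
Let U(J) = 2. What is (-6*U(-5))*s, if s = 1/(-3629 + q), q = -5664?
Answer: 12/9293 ≈ 0.0012913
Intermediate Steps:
s = -1/9293 (s = 1/(-3629 - 5664) = 1/(-9293) = -1/9293 ≈ -0.00010761)
(-6*U(-5))*s = -6*2*(-1/9293) = -12*(-1/9293) = 12/9293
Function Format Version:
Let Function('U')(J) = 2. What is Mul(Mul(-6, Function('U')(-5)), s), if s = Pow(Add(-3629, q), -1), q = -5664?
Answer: Rational(12, 9293) ≈ 0.0012913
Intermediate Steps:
s = Rational(-1, 9293) (s = Pow(Add(-3629, -5664), -1) = Pow(-9293, -1) = Rational(-1, 9293) ≈ -0.00010761)
Mul(Mul(-6, Function('U')(-5)), s) = Mul(Mul(-6, 2), Rational(-1, 9293)) = Mul(-12, Rational(-1, 9293)) = Rational(12, 9293)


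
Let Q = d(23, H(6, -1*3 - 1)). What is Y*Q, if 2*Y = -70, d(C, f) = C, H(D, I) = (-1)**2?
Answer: -805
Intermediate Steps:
H(D, I) = 1
Y = -35 (Y = (1/2)*(-70) = -35)
Q = 23
Y*Q = -35*23 = -805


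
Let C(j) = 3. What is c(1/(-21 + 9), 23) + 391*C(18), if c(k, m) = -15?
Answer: 1158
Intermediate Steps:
c(1/(-21 + 9), 23) + 391*C(18) = -15 + 391*3 = -15 + 1173 = 1158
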